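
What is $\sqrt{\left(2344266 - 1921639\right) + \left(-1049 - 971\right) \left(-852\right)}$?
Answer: $\sqrt{2143667} \approx 1464.1$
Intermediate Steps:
$\sqrt{\left(2344266 - 1921639\right) + \left(-1049 - 971\right) \left(-852\right)} = \sqrt{422627 - -1721040} = \sqrt{422627 + 1721040} = \sqrt{2143667}$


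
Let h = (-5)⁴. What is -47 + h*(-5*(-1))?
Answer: 3078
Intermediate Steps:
h = 625
-47 + h*(-5*(-1)) = -47 + 625*(-5*(-1)) = -47 + 625*5 = -47 + 3125 = 3078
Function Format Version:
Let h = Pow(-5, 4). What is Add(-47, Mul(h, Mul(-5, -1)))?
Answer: 3078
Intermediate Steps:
h = 625
Add(-47, Mul(h, Mul(-5, -1))) = Add(-47, Mul(625, Mul(-5, -1))) = Add(-47, Mul(625, 5)) = Add(-47, 3125) = 3078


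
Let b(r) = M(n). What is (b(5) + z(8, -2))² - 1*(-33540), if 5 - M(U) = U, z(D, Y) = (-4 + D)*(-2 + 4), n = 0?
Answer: 33709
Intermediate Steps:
z(D, Y) = -8 + 2*D (z(D, Y) = (-4 + D)*2 = -8 + 2*D)
M(U) = 5 - U
b(r) = 5 (b(r) = 5 - 1*0 = 5 + 0 = 5)
(b(5) + z(8, -2))² - 1*(-33540) = (5 + (-8 + 2*8))² - 1*(-33540) = (5 + (-8 + 16))² + 33540 = (5 + 8)² + 33540 = 13² + 33540 = 169 + 33540 = 33709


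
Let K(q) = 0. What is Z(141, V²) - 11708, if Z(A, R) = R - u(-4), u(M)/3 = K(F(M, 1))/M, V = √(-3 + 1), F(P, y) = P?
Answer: -11710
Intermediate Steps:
V = I*√2 (V = √(-2) = I*√2 ≈ 1.4142*I)
u(M) = 0 (u(M) = 3*(0/M) = 3*0 = 0)
Z(A, R) = R (Z(A, R) = R - 1*0 = R + 0 = R)
Z(141, V²) - 11708 = (I*√2)² - 11708 = -2 - 11708 = -11710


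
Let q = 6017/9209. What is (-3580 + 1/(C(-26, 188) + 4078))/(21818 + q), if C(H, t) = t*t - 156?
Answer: -1294530117311/7889638023414 ≈ -0.16408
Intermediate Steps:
q = 6017/9209 (q = 6017*(1/9209) = 6017/9209 ≈ 0.65338)
C(H, t) = -156 + t² (C(H, t) = t² - 156 = -156 + t²)
(-3580 + 1/(C(-26, 188) + 4078))/(21818 + q) = (-3580 + 1/((-156 + 188²) + 4078))/(21818 + 6017/9209) = (-3580 + 1/((-156 + 35344) + 4078))/(200927979/9209) = (-3580 + 1/(35188 + 4078))*(9209/200927979) = (-3580 + 1/39266)*(9209/200927979) = -140572279/39266*9209/200927979 = -1294530117311/7889638023414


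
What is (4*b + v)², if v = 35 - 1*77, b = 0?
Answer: 1764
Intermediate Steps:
v = -42 (v = 35 - 77 = -42)
(4*b + v)² = (4*0 - 42)² = (0 - 42)² = (-42)² = 1764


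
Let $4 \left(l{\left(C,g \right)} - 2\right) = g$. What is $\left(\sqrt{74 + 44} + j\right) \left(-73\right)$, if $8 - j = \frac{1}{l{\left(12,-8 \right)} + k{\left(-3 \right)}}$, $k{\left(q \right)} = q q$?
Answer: $- \frac{5183}{9} - 73 \sqrt{118} \approx -1368.9$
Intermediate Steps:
$l{\left(C,g \right)} = 2 + \frac{g}{4}$
$k{\left(q \right)} = q^{2}$
$j = \frac{71}{9}$ ($j = 8 - \frac{1}{\left(2 + \frac{1}{4} \left(-8\right)\right) + \left(-3\right)^{2}} = 8 - \frac{1}{\left(2 - 2\right) + 9} = 8 - \frac{1}{0 + 9} = 8 - \frac{1}{9} = \frac{71}{9} \approx 7.8889$)
$\left(\sqrt{74 + 44} + j\right) \left(-73\right) = \left(\sqrt{74 + 44} + \frac{71}{9}\right) \left(-73\right) = \left(\sqrt{118} + \frac{71}{9}\right) \left(-73\right) = \left(\frac{71}{9} + \sqrt{118}\right) \left(-73\right) = - \frac{5183}{9} - 73 \sqrt{118}$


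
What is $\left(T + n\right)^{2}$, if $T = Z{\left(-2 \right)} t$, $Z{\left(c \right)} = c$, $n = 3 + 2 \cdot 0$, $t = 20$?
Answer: $1369$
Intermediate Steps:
$n = 3$ ($n = 3 + 0 = 3$)
$T = -40$ ($T = \left(-2\right) 20 = -40$)
$\left(T + n\right)^{2} = \left(-40 + 3\right)^{2} = \left(-37\right)^{2} = 1369$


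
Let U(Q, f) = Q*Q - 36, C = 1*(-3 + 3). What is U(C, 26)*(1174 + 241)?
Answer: -50940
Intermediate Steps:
C = 0 (C = 1*0 = 0)
U(Q, f) = -36 + Q**2 (U(Q, f) = Q**2 - 36 = -36 + Q**2)
U(C, 26)*(1174 + 241) = (-36 + 0**2)*(1174 + 241) = (-36 + 0)*1415 = -36*1415 = -50940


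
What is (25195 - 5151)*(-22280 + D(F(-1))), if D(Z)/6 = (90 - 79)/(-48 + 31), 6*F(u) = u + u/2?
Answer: -7593188344/17 ≈ -4.4666e+8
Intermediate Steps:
F(u) = u/4 (F(u) = (u + u/2)/6 = (3*u/2)/6 = u/4)
D(Z) = -66/17 (D(Z) = 6*((90 - 79)/(-48 + 31)) = 6*(11/(-17)) = 6*(11*(-1/17)) = 6*(-11/17) = -66/17)
(25195 - 5151)*(-22280 + D(F(-1))) = (25195 - 5151)*(-22280 - 66/17) = 20044*(-378826/17) = -7593188344/17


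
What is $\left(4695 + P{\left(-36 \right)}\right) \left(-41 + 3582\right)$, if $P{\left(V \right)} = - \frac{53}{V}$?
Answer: $\frac{598687493}{36} \approx 1.663 \cdot 10^{7}$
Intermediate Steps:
$\left(4695 + P{\left(-36 \right)}\right) \left(-41 + 3582\right) = \left(4695 - \frac{53}{-36}\right) \left(-41 + 3582\right) = \left(4695 - - \frac{53}{36}\right) 3541 = \left(4695 + \frac{53}{36}\right) 3541 = \frac{169073}{36} \cdot 3541 = \frac{598687493}{36}$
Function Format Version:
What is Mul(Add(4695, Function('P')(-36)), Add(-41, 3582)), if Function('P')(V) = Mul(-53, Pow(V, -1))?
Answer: Rational(598687493, 36) ≈ 1.6630e+7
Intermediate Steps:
Mul(Add(4695, Function('P')(-36)), Add(-41, 3582)) = Mul(Add(4695, Mul(-53, Pow(-36, -1))), Add(-41, 3582)) = Mul(Add(4695, Mul(-53, Rational(-1, 36))), 3541) = Mul(Add(4695, Rational(53, 36)), 3541) = Mul(Rational(169073, 36), 3541) = Rational(598687493, 36)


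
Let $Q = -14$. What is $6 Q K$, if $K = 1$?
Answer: $-84$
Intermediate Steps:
$6 Q K = 6 \left(-14\right) 1 = \left(-84\right) 1 = -84$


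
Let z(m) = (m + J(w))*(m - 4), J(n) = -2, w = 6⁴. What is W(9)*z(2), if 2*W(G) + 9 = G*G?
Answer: 0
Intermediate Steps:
W(G) = -9/2 + G²/2 (W(G) = -9/2 + (G*G)/2 = -9/2 + G²/2)
w = 1296
z(m) = (-4 + m)*(-2 + m) (z(m) = (m - 2)*(m - 4) = (-2 + m)*(-4 + m) = (-4 + m)*(-2 + m))
W(9)*z(2) = (-9/2 + (½)*9²)*(8 + 2² - 6*2) = (-9/2 + (½)*81)*(8 + 4 - 12) = (-9/2 + 81/2)*0 = 36*0 = 0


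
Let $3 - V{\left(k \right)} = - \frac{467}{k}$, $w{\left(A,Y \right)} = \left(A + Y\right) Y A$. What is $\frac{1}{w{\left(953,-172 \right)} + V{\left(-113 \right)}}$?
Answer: $- \frac{113}{14466078876} \approx -7.8114 \cdot 10^{-9}$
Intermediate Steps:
$w{\left(A,Y \right)} = A Y \left(A + Y\right)$ ($w{\left(A,Y \right)} = \left(A + Y\right) A Y = A Y \left(A + Y\right)$)
$V{\left(k \right)} = 3 + \frac{467}{k}$ ($V{\left(k \right)} = 3 - - \frac{467}{k} = 3 + \frac{467}{k}$)
$\frac{1}{w{\left(953,-172 \right)} + V{\left(-113 \right)}} = \frac{1}{953 \left(-172\right) \left(953 - 172\right) + \left(3 + \frac{467}{-113}\right)} = \frac{1}{953 \left(-172\right) 781 + \left(3 + 467 \left(- \frac{1}{113}\right)\right)} = \frac{1}{-128018396 + \left(3 - \frac{467}{113}\right)} = \frac{1}{-128018396 - \frac{128}{113}} = \frac{1}{- \frac{14466078876}{113}} = - \frac{113}{14466078876}$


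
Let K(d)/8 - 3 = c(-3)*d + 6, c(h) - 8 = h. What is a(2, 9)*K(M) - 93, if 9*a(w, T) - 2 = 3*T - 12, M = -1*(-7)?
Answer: 5147/9 ≈ 571.89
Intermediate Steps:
M = 7
c(h) = 8 + h
a(w, T) = -10/9 + T/3 (a(w, T) = 2/9 + (3*T - 12)/9 = 2/9 + (-12 + 3*T)/9 = 2/9 + (-4/3 + T/3) = -10/9 + T/3)
K(d) = 72 + 40*d (K(d) = 24 + 8*((8 - 3)*d + 6) = 24 + 8*(5*d + 6) = 24 + 8*(6 + 5*d) = 24 + (48 + 40*d) = 72 + 40*d)
a(2, 9)*K(M) - 93 = (-10/9 + (1/3)*9)*(72 + 40*7) - 93 = (-10/9 + 3)*(72 + 280) - 93 = (17/9)*352 - 93 = 5984/9 - 93 = 5147/9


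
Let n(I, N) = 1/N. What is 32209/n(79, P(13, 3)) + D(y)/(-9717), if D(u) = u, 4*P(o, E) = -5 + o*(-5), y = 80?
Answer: -10954120015/19434 ≈ -5.6366e+5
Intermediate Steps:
P(o, E) = -5/4 - 5*o/4 (P(o, E) = (-5 + o*(-5))/4 = (-5 - 5*o)/4 = -5/4 - 5*o/4)
32209/n(79, P(13, 3)) + D(y)/(-9717) = 32209/(1/(-5/4 - 5/4*13)) + 80/(-9717) = 32209/(1/(-5/4 - 65/4)) + 80*(-1/9717) = 32209/(1/(-35/2)) - 80/9717 = 32209/(-2/35) - 80/9717 = 32209*(-35/2) - 80/9717 = -1127315/2 - 80/9717 = -10954120015/19434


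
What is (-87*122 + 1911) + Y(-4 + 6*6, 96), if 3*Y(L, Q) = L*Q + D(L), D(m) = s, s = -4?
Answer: -23041/3 ≈ -7680.3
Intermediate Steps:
D(m) = -4
Y(L, Q) = -4/3 + L*Q/3 (Y(L, Q) = (L*Q - 4)/3 = (-4 + L*Q)/3 = -4/3 + L*Q/3)
(-87*122 + 1911) + Y(-4 + 6*6, 96) = (-87*122 + 1911) + (-4/3 + (⅓)*(-4 + 6*6)*96) = (-10614 + 1911) + (-4/3 + (⅓)*(-4 + 36)*96) = -8703 + (-4/3 + (⅓)*32*96) = -8703 + (-4/3 + 1024) = -8703 + 3068/3 = -23041/3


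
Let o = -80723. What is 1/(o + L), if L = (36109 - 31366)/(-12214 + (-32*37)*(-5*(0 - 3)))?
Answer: -29974/2419595945 ≈ -1.2388e-5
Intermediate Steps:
L = -4743/29974 (L = 4743/(-12214 - (-5920)*(-3)) = 4743/(-12214 - 1184*15) = 4743/(-12214 - 17760) = 4743/(-29974) = 4743*(-1/29974) = -4743/29974 ≈ -0.15824)
1/(o + L) = 1/(-80723 - 4743/29974) = 1/(-2419595945/29974) = -29974/2419595945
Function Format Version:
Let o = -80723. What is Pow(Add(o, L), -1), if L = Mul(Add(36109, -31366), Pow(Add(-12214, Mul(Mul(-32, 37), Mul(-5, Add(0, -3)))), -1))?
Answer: Rational(-29974, 2419595945) ≈ -1.2388e-5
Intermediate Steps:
L = Rational(-4743, 29974) (L = Mul(4743, Pow(Add(-12214, Mul(-1184, Mul(-5, -3))), -1)) = Mul(4743, Pow(Add(-12214, Mul(-1184, 15)), -1)) = Mul(4743, Pow(Add(-12214, -17760), -1)) = Mul(4743, Pow(-29974, -1)) = Mul(4743, Rational(-1, 29974)) = Rational(-4743, 29974) ≈ -0.15824)
Pow(Add(o, L), -1) = Pow(Add(-80723, Rational(-4743, 29974)), -1) = Pow(Rational(-2419595945, 29974), -1) = Rational(-29974, 2419595945)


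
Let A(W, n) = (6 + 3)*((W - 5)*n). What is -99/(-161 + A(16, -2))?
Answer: 99/359 ≈ 0.27577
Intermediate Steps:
A(W, n) = 9*n*(-5 + W) (A(W, n) = 9*((-5 + W)*n) = 9*(n*(-5 + W)) = 9*n*(-5 + W))
-99/(-161 + A(16, -2)) = -99/(-161 + 9*(-2)*(-5 + 16)) = -99/(-161 + 9*(-2)*11) = -99/(-161 - 198) = -99/(-359) = -1/359*(-99) = 99/359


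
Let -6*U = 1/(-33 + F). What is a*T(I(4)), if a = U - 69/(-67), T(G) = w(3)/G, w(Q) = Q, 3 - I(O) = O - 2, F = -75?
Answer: 44779/14472 ≈ 3.0942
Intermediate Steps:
I(O) = 5 - O (I(O) = 3 - (O - 2) = 3 - (-2 + O) = 3 + (2 - O) = 5 - O)
U = 1/648 (U = -1/(6*(-33 - 75)) = -⅙/(-108) = -⅙*(-1/108) = 1/648 ≈ 0.0015432)
T(G) = 3/G
a = 44779/43416 (a = 1/648 - 69/(-67) = 1/648 - 69*(-1/67) = 1/648 + 69/67 = 44779/43416 ≈ 1.0314)
a*T(I(4)) = 44779*(3/(5 - 1*4))/43416 = 44779*(3/(5 - 4))/43416 = 44779*(3/1)/43416 = 44779*(3*1)/43416 = (44779/43416)*3 = 44779/14472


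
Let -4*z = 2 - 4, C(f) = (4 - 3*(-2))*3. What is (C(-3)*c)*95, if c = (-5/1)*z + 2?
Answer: -1425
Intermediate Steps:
C(f) = 30 (C(f) = (4 + 6)*3 = 10*3 = 30)
z = 1/2 (z = -(2 - 4)/4 = -1/4*(-2) = 1/2 ≈ 0.50000)
c = -1/2 (c = -5/1*(1/2) + 2 = -5*1*(1/2) + 2 = -5*1/2 + 2 = -5/2 + 2 = -1/2 ≈ -0.50000)
(C(-3)*c)*95 = (30*(-1/2))*95 = -15*95 = -1425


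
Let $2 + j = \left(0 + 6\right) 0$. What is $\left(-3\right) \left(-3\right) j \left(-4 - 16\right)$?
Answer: $360$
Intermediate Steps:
$j = -2$ ($j = -2 + \left(0 + 6\right) 0 = -2 + 6 \cdot 0 = -2 + 0 = -2$)
$\left(-3\right) \left(-3\right) j \left(-4 - 16\right) = \left(-3\right) \left(-3\right) \left(-2\right) \left(-4 - 16\right) = 9 \left(-2\right) \left(-20\right) = \left(-18\right) \left(-20\right) = 360$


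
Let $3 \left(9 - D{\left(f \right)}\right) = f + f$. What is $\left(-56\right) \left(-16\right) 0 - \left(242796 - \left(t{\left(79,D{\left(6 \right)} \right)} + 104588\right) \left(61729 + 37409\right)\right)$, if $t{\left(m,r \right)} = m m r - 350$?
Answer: $13427305338$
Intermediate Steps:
$D{\left(f \right)} = 9 - \frac{2 f}{3}$ ($D{\left(f \right)} = 9 - \frac{f + f}{3} = 9 - \frac{2 f}{3}$)
$t{\left(m,r \right)} = -350 + r m^{2}$ ($t{\left(m,r \right)} = m^{2} r - 350 = r m^{2} - 350 = -350 + r m^{2}$)
$\left(-56\right) \left(-16\right) 0 - \left(242796 - \left(t{\left(79,D{\left(6 \right)} \right)} + 104588\right) \left(61729 + 37409\right)\right) = \left(-56\right) \left(-16\right) 0 - \left(242796 - \left(\left(-350 + \left(9 - 4\right) 79^{2}\right) + 104588\right) \left(61729 + 37409\right)\right) = 896 \cdot 0 - \left(242796 - \left(\left(-350 + \left(9 - 4\right) 6241\right) + 104588\right) 99138\right) = 0 - \left(242796 - \left(\left(-350 + 5 \cdot 6241\right) + 104588\right) 99138\right) = 0 - \left(242796 - \left(\left(-350 + 31205\right) + 104588\right) 99138\right) = 0 - \left(242796 - \left(30855 + 104588\right) 99138\right) = 0 - \left(242796 - 135443 \cdot 99138\right) = 0 - \left(242796 - 13427548134\right) = 0 - -13427305338 = 0 + 13427305338 = 13427305338$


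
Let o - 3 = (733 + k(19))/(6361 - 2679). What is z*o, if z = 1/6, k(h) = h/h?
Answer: 2945/5523 ≈ 0.53323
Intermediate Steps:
k(h) = 1
z = ⅙ ≈ 0.16667
o = 5890/1841 (o = 3 + (733 + 1)/(6361 - 2679) = 3 + 734/3682 = 3 + 734*(1/3682) = 3 + 367/1841 = 5890/1841 ≈ 3.1993)
z*o = (⅙)*(5890/1841) = 2945/5523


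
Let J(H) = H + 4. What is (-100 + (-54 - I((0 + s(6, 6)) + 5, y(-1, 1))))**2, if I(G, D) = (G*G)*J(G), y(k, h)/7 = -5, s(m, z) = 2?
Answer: 480249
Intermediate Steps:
y(k, h) = -35 (y(k, h) = 7*(-5) = -35)
J(H) = 4 + H
I(G, D) = G**2*(4 + G) (I(G, D) = (G*G)*(4 + G) = G**2*(4 + G))
(-100 + (-54 - I((0 + s(6, 6)) + 5, y(-1, 1))))**2 = (-100 + (-54 - ((0 + 2) + 5)**2*(4 + ((0 + 2) + 5))))**2 = (-100 + (-54 - (2 + 5)**2*(4 + (2 + 5))))**2 = (-100 + (-54 - 7**2*(4 + 7)))**2 = (-100 + (-54 - 49*11))**2 = (-100 + (-54 - 1*539))**2 = (-100 + (-54 - 539))**2 = (-100 - 593)**2 = (-693)**2 = 480249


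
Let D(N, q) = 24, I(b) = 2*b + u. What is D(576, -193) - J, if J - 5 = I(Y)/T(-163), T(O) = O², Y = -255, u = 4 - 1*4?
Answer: 505321/26569 ≈ 19.019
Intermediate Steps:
u = 0 (u = 4 - 4 = 0)
I(b) = 2*b (I(b) = 2*b + 0 = 2*b)
J = 132335/26569 (J = 5 + (2*(-255))/((-163)²) = 5 - 510/26569 = 132335/26569 ≈ 4.9808)
D(576, -193) - J = 24 - 1*132335/26569 = 24 - 132335/26569 = 505321/26569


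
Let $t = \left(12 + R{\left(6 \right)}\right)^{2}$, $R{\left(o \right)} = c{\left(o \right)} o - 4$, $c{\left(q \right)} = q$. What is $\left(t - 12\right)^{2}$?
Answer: $3701776$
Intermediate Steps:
$R{\left(o \right)} = -4 + o^{2}$ ($R{\left(o \right)} = o o - 4 = o^{2} - 4 = -4 + o^{2}$)
$t = 1936$ ($t = \left(12 - \left(4 - 6^{2}\right)\right)^{2} = \left(12 + \left(-4 + 36\right)\right)^{2} = \left(12 + 32\right)^{2} = 44^{2} = 1936$)
$\left(t - 12\right)^{2} = \left(1936 - 12\right)^{2} = 1924^{2} = 3701776$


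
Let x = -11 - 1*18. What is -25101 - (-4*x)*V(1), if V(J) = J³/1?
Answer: -25217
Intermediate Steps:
V(J) = J³ (V(J) = J³*1 = J³)
x = -29 (x = -11 - 18 = -29)
-25101 - (-4*x)*V(1) = -25101 - (-4*(-29))*1³ = -25101 - 116 = -25217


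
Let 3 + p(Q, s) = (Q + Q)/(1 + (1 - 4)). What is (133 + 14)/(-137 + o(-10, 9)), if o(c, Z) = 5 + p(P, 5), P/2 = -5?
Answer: -147/125 ≈ -1.1760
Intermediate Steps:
P = -10 (P = 2*(-5) = -10)
p(Q, s) = -3 - Q (p(Q, s) = -3 + (Q + Q)/(1 + (1 - 4)) = -3 + (2*Q)/(1 - 3) = -3 + (2*Q)/(-2) = -3 + (2*Q)*(-1/2) = -3 - Q)
o(c, Z) = 12 (o(c, Z) = 5 + (-3 - 1*(-10)) = 5 + (-3 + 10) = 5 + 7 = 12)
(133 + 14)/(-137 + o(-10, 9)) = (133 + 14)/(-137 + 12) = 147/(-125) = 147*(-1/125) = -147/125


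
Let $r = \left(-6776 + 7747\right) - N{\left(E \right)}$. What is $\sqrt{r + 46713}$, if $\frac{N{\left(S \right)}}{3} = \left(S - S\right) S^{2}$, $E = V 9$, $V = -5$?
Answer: $2 \sqrt{11921} \approx 218.37$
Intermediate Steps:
$E = -45$ ($E = \left(-5\right) 9 = -45$)
$N{\left(S \right)} = 0$ ($N{\left(S \right)} = 3 \left(S - S\right) S^{2} = 3 \cdot 0 S^{2} = 3 \cdot 0 = 0$)
$r = 971$ ($r = \left(-6776 + 7747\right) - 0 = 971 + 0 = 971$)
$\sqrt{r + 46713} = \sqrt{971 + 46713} = \sqrt{47684} = 2 \sqrt{11921}$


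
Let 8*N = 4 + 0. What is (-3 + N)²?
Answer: 25/4 ≈ 6.2500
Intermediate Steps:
N = ½ (N = (4 + 0)/8 = (⅛)*4 = ½ ≈ 0.50000)
(-3 + N)² = (-3 + ½)² = (-5/2)² = 25/4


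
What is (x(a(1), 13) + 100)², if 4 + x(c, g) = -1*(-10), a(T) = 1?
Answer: 11236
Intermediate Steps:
x(c, g) = 6 (x(c, g) = -4 - 1*(-10) = -4 + 10 = 6)
(x(a(1), 13) + 100)² = (6 + 100)² = 106² = 11236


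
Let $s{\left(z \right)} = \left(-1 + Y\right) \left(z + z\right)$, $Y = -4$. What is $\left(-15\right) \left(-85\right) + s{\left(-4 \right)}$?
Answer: $1315$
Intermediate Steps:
$s{\left(z \right)} = - 10 z$ ($s{\left(z \right)} = \left(-1 - 4\right) \left(z + z\right) = - 5 \cdot 2 z = - 10 z$)
$\left(-15\right) \left(-85\right) + s{\left(-4 \right)} = \left(-15\right) \left(-85\right) - -40 = 1275 + 40 = 1315$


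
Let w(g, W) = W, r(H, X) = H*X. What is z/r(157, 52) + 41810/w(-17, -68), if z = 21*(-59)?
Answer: -85355273/138788 ≈ -615.00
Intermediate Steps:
z = -1239
z/r(157, 52) + 41810/w(-17, -68) = -1239/(157*52) + 41810/(-68) = -1239/8164 + 41810*(-1/68) = -1239*1/8164 - 20905/34 = -1239/8164 - 20905/34 = -85355273/138788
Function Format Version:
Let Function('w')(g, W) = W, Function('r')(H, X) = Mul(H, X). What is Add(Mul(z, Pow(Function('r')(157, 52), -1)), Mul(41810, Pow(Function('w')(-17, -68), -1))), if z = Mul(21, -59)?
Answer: Rational(-85355273, 138788) ≈ -615.00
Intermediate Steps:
z = -1239
Add(Mul(z, Pow(Function('r')(157, 52), -1)), Mul(41810, Pow(Function('w')(-17, -68), -1))) = Add(Mul(-1239, Pow(Mul(157, 52), -1)), Mul(41810, Pow(-68, -1))) = Add(Mul(-1239, Pow(8164, -1)), Mul(41810, Rational(-1, 68))) = Add(Mul(-1239, Rational(1, 8164)), Rational(-20905, 34)) = Add(Rational(-1239, 8164), Rational(-20905, 34)) = Rational(-85355273, 138788)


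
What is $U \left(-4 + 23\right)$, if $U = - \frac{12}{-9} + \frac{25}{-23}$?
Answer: $\frac{323}{69} \approx 4.6812$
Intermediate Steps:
$U = \frac{17}{69}$ ($U = \left(-12\right) \left(- \frac{1}{9}\right) + 25 \left(- \frac{1}{23}\right) = \frac{4}{3} - \frac{25}{23} = \frac{17}{69} \approx 0.24638$)
$U \left(-4 + 23\right) = \frac{17 \left(-4 + 23\right)}{69} = \frac{17}{69} \cdot 19 = \frac{323}{69}$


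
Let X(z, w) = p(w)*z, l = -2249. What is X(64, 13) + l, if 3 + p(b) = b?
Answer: -1609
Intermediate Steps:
p(b) = -3 + b
X(z, w) = z*(-3 + w) (X(z, w) = (-3 + w)*z = z*(-3 + w))
X(64, 13) + l = 64*(-3 + 13) - 2249 = 64*10 - 2249 = 640 - 2249 = -1609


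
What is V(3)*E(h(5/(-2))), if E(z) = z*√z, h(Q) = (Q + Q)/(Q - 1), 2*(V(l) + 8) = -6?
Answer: -110*√70/49 ≈ -18.782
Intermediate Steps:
V(l) = -11 (V(l) = -8 + (½)*(-6) = -8 - 3 = -11)
h(Q) = 2*Q/(-1 + Q) (h(Q) = (2*Q)/(-1 + Q) = 2*Q/(-1 + Q))
E(z) = z^(3/2)
V(3)*E(h(5/(-2))) = -11*2*√2*(5*√10*(-1/(-1 + 5/(-2)))^(3/2)/4) = -11*2*√2*(5*√10*(-1/(-1 + 5*(-½)))^(3/2)/4) = -11*5*√5*(-1/(-1 - 5/2))^(3/2) = -11*5*√5*(-1/(-7/2))^(3/2) = -11*10*√70/49 = -110*√70/49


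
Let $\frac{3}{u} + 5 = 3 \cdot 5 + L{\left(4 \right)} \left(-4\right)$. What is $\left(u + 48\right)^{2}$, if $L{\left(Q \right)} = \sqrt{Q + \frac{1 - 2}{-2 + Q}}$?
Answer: $\frac{1147167}{484} + \frac{3213 \sqrt{14}}{242} \approx 2419.9$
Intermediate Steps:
$L{\left(Q \right)} = \sqrt{Q - \frac{1}{-2 + Q}}$
$u = \frac{3}{10 - 2 \sqrt{14}}$ ($u = \frac{3}{-5 + \left(3 \cdot 5 + \sqrt{\frac{-1 + 4 \left(-2 + 4\right)}{-2 + 4}} \left(-4\right)\right)} = \frac{3}{-5 + \left(15 + \sqrt{\frac{-1 + 4 \cdot 2}{2}} \left(-4\right)\right)} = \frac{3}{-5 + \left(15 + \sqrt{\frac{-1 + 8}{2}} \left(-4\right)\right)} = \frac{3}{-5 + \left(15 + \sqrt{\frac{1}{2} \cdot 7} \left(-4\right)\right)} = \frac{3}{-5 + \left(15 + \sqrt{\frac{7}{2}} \left(-4\right)\right)} = \frac{3}{-5 + \left(15 + \frac{\sqrt{14}}{2} \left(-4\right)\right)} = \frac{3}{-5 + \left(15 - 2 \sqrt{14}\right)} = \frac{3}{10 - 2 \sqrt{14}} \approx 1.192$)
$\left(u + 48\right)^{2} = \left(\left(\frac{15}{22} + \frac{3 \sqrt{14}}{22}\right) + 48\right)^{2} = \left(\frac{1071}{22} + \frac{3 \sqrt{14}}{22}\right)^{2}$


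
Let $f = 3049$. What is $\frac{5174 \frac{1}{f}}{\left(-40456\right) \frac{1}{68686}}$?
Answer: $- \frac{6834257}{2372122} \approx -2.8811$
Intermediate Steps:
$\frac{5174 \frac{1}{f}}{\left(-40456\right) \frac{1}{68686}} = \frac{5174 \cdot \frac{1}{3049}}{\left(-40456\right) \frac{1}{68686}} = \frac{5174}{3049 \left(- \frac{20228}{34343}\right)} = \frac{5174}{3049} \left(- \frac{34343}{20228}\right) = - \frac{6834257}{2372122}$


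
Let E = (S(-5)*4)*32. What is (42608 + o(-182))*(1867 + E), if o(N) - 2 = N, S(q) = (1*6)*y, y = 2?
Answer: 144382484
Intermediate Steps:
S(q) = 12 (S(q) = (1*6)*2 = 6*2 = 12)
o(N) = 2 + N
E = 1536 (E = (12*4)*32 = 48*32 = 1536)
(42608 + o(-182))*(1867 + E) = (42608 + (2 - 182))*(1867 + 1536) = (42608 - 180)*3403 = 42428*3403 = 144382484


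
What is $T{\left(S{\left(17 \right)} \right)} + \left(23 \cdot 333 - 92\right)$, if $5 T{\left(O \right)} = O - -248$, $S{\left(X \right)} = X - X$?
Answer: $\frac{38083}{5} \approx 7616.6$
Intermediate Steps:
$S{\left(X \right)} = 0$
$T{\left(O \right)} = \frac{248}{5} + \frac{O}{5}$ ($T{\left(O \right)} = \frac{O - -248}{5} = \frac{O + 248}{5} = \frac{248 + O}{5} = \frac{248}{5} + \frac{O}{5}$)
$T{\left(S{\left(17 \right)} \right)} + \left(23 \cdot 333 - 92\right) = \left(\frac{248}{5} + \frac{1}{5} \cdot 0\right) + \left(23 \cdot 333 - 92\right) = \left(\frac{248}{5} + 0\right) + \left(7659 - 92\right) = \frac{248}{5} + 7567 = \frac{38083}{5}$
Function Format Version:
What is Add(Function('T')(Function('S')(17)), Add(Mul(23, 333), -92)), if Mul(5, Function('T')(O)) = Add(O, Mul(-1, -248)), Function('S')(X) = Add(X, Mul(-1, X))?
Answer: Rational(38083, 5) ≈ 7616.6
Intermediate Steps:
Function('S')(X) = 0
Function('T')(O) = Add(Rational(248, 5), Mul(Rational(1, 5), O)) (Function('T')(O) = Mul(Rational(1, 5), Add(O, Mul(-1, -248))) = Mul(Rational(1, 5), Add(O, 248)) = Mul(Rational(1, 5), Add(248, O)) = Add(Rational(248, 5), Mul(Rational(1, 5), O)))
Add(Function('T')(Function('S')(17)), Add(Mul(23, 333), -92)) = Add(Add(Rational(248, 5), Mul(Rational(1, 5), 0)), Add(Mul(23, 333), -92)) = Add(Add(Rational(248, 5), 0), Add(7659, -92)) = Add(Rational(248, 5), 7567) = Rational(38083, 5)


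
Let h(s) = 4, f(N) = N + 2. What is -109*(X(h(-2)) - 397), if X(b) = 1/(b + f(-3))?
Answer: 129710/3 ≈ 43237.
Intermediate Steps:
f(N) = 2 + N
X(b) = 1/(-1 + b) (X(b) = 1/(b + (2 - 3)) = 1/(b - 1) = 1/(-1 + b))
-109*(X(h(-2)) - 397) = -109*(1/(-1 + 4) - 397) = -109*(1/3 - 397) = -109*(-1190/3) = 129710/3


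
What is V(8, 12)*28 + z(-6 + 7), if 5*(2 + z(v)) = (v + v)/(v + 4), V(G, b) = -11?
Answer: -7748/25 ≈ -309.92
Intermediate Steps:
z(v) = -2 + 2*v/(5*(4 + v)) (z(v) = -2 + ((v + v)/(v + 4))/5 = -2 + ((2*v)/(4 + v))/5 = -2 + (2*v/(4 + v))/5 = -2 + 2*v/(5*(4 + v)))
V(8, 12)*28 + z(-6 + 7) = -11*28 + 8*(-5 - (-6 + 7))/(5*(4 + (-6 + 7))) = -308 + 8*(-5 - 1*1)/(5*(4 + 1)) = -308 + (8/5)*(-5 - 1)/5 = -308 + (8/5)*(⅕)*(-6) = -308 - 48/25 = -7748/25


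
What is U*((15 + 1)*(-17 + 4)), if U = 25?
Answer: -5200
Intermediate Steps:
U*((15 + 1)*(-17 + 4)) = 25*((15 + 1)*(-17 + 4)) = 25*(16*(-13)) = 25*(-208) = -5200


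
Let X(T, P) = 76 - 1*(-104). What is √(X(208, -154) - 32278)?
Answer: I*√32098 ≈ 179.16*I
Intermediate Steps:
X(T, P) = 180 (X(T, P) = 76 + 104 = 180)
√(X(208, -154) - 32278) = √(180 - 32278) = √(-32098) = I*√32098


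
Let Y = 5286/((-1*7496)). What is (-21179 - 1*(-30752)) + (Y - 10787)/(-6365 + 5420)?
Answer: 33946658099/3541860 ≈ 9584.4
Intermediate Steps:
Y = -2643/3748 (Y = 5286/(-7496) = 5286*(-1/7496) = -2643/3748 ≈ -0.70518)
(-21179 - 1*(-30752)) + (Y - 10787)/(-6365 + 5420) = (-21179 - 1*(-30752)) + (-2643/3748 - 10787)/(-6365 + 5420) = (-21179 + 30752) - 40432319/3748/(-945) = 9573 - 40432319/3748*(-1/945) = 9573 + 40432319/3541860 = 33946658099/3541860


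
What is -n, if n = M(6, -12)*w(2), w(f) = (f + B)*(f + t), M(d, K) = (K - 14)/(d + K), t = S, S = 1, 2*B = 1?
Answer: -65/2 ≈ -32.500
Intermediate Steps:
B = 1/2 (B = (1/2)*1 = 1/2 ≈ 0.50000)
t = 1
M(d, K) = (-14 + K)/(K + d)
w(f) = (1 + f)*(1/2 + f) (w(f) = (f + 1/2)*(f + 1) = (1/2 + f)*(1 + f) = (1 + f)*(1/2 + f))
n = 65/2 (n = ((-14 - 12)/(-12 + 6))*(1/2 + 2**2 + (3/2)*2) = (-26/(-6))*(1/2 + 4 + 3) = -1/6*(-26)*(15/2) = (13/3)*(15/2) = 65/2 ≈ 32.500)
-n = -1*65/2 = -65/2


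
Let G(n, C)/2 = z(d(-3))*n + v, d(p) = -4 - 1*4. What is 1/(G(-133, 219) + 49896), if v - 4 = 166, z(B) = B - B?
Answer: 1/50236 ≈ 1.9906e-5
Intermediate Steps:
d(p) = -8 (d(p) = -4 - 4 = -8)
z(B) = 0
v = 170 (v = 4 + 166 = 170)
G(n, C) = 340 (G(n, C) = 2*(0*n + 170) = 2*(0 + 170) = 2*170 = 340)
1/(G(-133, 219) + 49896) = 1/(340 + 49896) = 1/50236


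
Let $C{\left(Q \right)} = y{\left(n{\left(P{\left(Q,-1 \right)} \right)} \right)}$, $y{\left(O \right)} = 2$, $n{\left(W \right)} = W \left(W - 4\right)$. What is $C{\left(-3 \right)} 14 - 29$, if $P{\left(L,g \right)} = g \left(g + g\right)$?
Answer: $-1$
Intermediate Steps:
$P{\left(L,g \right)} = 2 g^{2}$ ($P{\left(L,g \right)} = g 2 g = 2 g^{2}$)
$n{\left(W \right)} = W \left(-4 + W\right)$
$C{\left(Q \right)} = 2$
$C{\left(-3 \right)} 14 - 29 = 2 \cdot 14 - 29 = 28 - 29 = -1$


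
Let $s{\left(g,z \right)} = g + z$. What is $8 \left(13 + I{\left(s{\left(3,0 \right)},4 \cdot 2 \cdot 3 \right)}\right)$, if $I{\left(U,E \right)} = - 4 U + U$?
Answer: $32$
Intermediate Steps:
$I{\left(U,E \right)} = - 3 U$
$8 \left(13 + I{\left(s{\left(3,0 \right)},4 \cdot 2 \cdot 3 \right)}\right) = 8 \left(13 - 3 \left(3 + 0\right)\right) = 8 \left(13 - 9\right) = 8 \cdot 4 = 32$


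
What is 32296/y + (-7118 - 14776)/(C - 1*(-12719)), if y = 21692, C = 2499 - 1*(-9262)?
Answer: 70339/118320 ≈ 0.59448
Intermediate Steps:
C = 11761 (C = 2499 + 9262 = 11761)
32296/y + (-7118 - 14776)/(C - 1*(-12719)) = 32296/21692 + (-7118 - 14776)/(11761 - 1*(-12719)) = 32296*(1/21692) - 21894/(11761 + 12719) = 734/493 - 21894/24480 = 734/493 - 21894*1/24480 = 734/493 - 3649/4080 = 70339/118320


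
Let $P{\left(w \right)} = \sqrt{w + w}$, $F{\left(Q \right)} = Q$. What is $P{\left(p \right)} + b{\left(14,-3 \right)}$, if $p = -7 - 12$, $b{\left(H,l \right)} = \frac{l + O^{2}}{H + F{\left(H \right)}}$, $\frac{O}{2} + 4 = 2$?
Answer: $\frac{13}{28} + i \sqrt{38} \approx 0.46429 + 6.1644 i$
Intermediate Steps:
$O = -4$ ($O = -8 + 2 \cdot 2 = -8 + 4 = -4$)
$b{\left(H,l \right)} = \frac{16 + l}{2 H}$ ($b{\left(H,l \right)} = \frac{l + \left(-4\right)^{2}}{H + H} = \frac{l + 16}{2 H} = \left(16 + l\right) \frac{1}{2 H} = \frac{16 + l}{2 H}$)
$p = -19$ ($p = -7 - 12 = -19$)
$P{\left(w \right)} = \sqrt{2} \sqrt{w}$ ($P{\left(w \right)} = \sqrt{2 w} = \sqrt{2} \sqrt{w}$)
$P{\left(p \right)} + b{\left(14,-3 \right)} = \sqrt{2} \sqrt{-19} + \frac{16 - 3}{2 \cdot 14} = \sqrt{2} i \sqrt{19} + \frac{1}{2} \cdot \frac{1}{14} \cdot 13 = i \sqrt{38} + \frac{13}{28} = \frac{13}{28} + i \sqrt{38}$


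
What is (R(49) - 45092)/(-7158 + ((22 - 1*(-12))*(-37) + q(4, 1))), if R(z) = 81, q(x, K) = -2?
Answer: 1957/366 ≈ 5.3470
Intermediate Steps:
(R(49) - 45092)/(-7158 + ((22 - 1*(-12))*(-37) + q(4, 1))) = (81 - 45092)/(-7158 + ((22 - 1*(-12))*(-37) - 2)) = -45011/(-7158 + ((22 + 12)*(-37) - 2)) = -45011/(-7158 + (34*(-37) - 2)) = -45011/(-7158 + (-1258 - 2)) = -45011/(-7158 - 1260) = -45011/(-8418) = -45011*(-1/8418) = 1957/366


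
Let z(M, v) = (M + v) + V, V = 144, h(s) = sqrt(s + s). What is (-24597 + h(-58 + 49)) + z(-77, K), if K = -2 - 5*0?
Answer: -24532 + 3*I*sqrt(2) ≈ -24532.0 + 4.2426*I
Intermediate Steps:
K = -2 (K = -2 + 0 = -2)
h(s) = sqrt(2)*sqrt(s) (h(s) = sqrt(2*s) = sqrt(2)*sqrt(s))
z(M, v) = 144 + M + v (z(M, v) = (M + v) + 144 = 144 + M + v)
(-24597 + h(-58 + 49)) + z(-77, K) = (-24597 + sqrt(2)*sqrt(-58 + 49)) + (144 - 77 - 2) = (-24597 + sqrt(2)*sqrt(-9)) + 65 = (-24597 + sqrt(2)*(3*I)) + 65 = (-24597 + 3*I*sqrt(2)) + 65 = -24532 + 3*I*sqrt(2)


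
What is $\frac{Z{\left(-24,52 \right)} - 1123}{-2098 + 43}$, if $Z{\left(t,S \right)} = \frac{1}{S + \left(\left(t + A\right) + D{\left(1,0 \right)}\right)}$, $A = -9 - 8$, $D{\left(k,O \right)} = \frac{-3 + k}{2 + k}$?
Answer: $\frac{6962}{12741} \approx 0.54642$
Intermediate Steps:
$D{\left(k,O \right)} = \frac{-3 + k}{2 + k}$
$A = -17$ ($A = -9 - 8 = -17$)
$Z{\left(t,S \right)} = \frac{1}{- \frac{53}{3} + S + t}$ ($Z{\left(t,S \right)} = \frac{1}{S + \left(\left(t - 17\right) + \frac{-3 + 1}{2 + 1}\right)} = \frac{1}{S + \left(\left(-17 + t\right) + \frac{1}{3} \left(-2\right)\right)} = \frac{1}{S + \left(\left(-17 + t\right) - \frac{2}{3}\right)} = \frac{1}{S + \left(- \frac{53}{3} + t\right)} = \frac{1}{- \frac{53}{3} + S + t}$)
$\frac{Z{\left(-24,52 \right)} - 1123}{-2098 + 43} = \frac{\frac{3}{-53 + 3 \cdot 52 + 3 \left(-24\right)} - 1123}{-2098 + 43} = \frac{\frac{3}{-53 + 156 - 72} - 1123}{-2055} = \left(\frac{3}{31} - 1123\right) \left(- \frac{1}{2055}\right) = \left(- \frac{34810}{31}\right) \left(- \frac{1}{2055}\right) = \frac{6962}{12741}$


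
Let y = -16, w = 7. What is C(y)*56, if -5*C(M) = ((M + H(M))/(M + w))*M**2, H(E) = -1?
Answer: -243712/45 ≈ -5415.8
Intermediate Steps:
C(M) = -M**2*(-1 + M)/(5*(7 + M)) (C(M) = -(M - 1)/(M + 7)*M**2/5 = -(-1 + M)/(7 + M)*M**2/5 = -M**2*(-1 + M)/(5*(7 + M)))
C(y)*56 = ((1/5)*(-16)**2*(1 - 1*(-16))/(7 - 16))*56 = ((1/5)*256*(1 + 16)/(-9))*56 = ((1/5)*256*(-1/9)*17)*56 = -4352/45*56 = -243712/45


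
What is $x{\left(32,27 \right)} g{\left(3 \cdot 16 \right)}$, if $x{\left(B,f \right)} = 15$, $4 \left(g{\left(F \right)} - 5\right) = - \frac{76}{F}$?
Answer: $\frac{1105}{16} \approx 69.063$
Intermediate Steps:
$g{\left(F \right)} = 5 - \frac{19}{F}$ ($g{\left(F \right)} = 5 + \frac{\left(-76\right) \frac{1}{F}}{4} = 5 - \frac{19}{F}$)
$x{\left(32,27 \right)} g{\left(3 \cdot 16 \right)} = 15 \left(5 - \frac{19}{3 \cdot 16}\right) = 15 \left(5 - \frac{19}{48}\right) = 15 \cdot \frac{221}{48} = \frac{1105}{16}$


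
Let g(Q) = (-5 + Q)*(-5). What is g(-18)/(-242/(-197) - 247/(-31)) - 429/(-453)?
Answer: 114079078/8480311 ≈ 13.452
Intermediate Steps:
g(Q) = 25 - 5*Q
g(-18)/(-242/(-197) - 247/(-31)) - 429/(-453) = (25 - 5*(-18))/(-242/(-197) - 247/(-31)) - 429/(-453) = (25 + 90)/(-242*(-1/197) - 247*(-1/31)) - 429*(-1/453) = 115/(242/197 + 247/31) + 143/151 = 115/(56161/6107) + 143/151 = 115*(6107/56161) + 143/151 = 702305/56161 + 143/151 = 114079078/8480311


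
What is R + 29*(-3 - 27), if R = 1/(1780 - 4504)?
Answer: -2369881/2724 ≈ -870.00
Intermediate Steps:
R = -1/2724 (R = 1/(-2724) = -1/2724 ≈ -0.00036711)
R + 29*(-3 - 27) = -1/2724 + 29*(-3 - 27) = -1/2724 + 29*(-30) = -1/2724 - 870 = -2369881/2724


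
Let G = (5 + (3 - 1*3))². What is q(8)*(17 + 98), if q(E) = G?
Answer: 2875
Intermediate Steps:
G = 25 (G = (5 + (3 - 3))² = (5 + 0)² = 5² = 25)
q(E) = 25
q(8)*(17 + 98) = 25*(17 + 98) = 25*115 = 2875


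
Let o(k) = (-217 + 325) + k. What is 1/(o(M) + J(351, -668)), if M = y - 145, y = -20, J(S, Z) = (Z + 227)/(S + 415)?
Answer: -766/44103 ≈ -0.017368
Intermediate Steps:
J(S, Z) = (227 + Z)/(415 + S)
M = -165 (M = -20 - 145 = -165)
o(k) = 108 + k
1/(o(M) + J(351, -668)) = 1/((108 - 165) + (227 - 668)/(415 + 351)) = 1/(-57 - 441/766) = 1/(-44103/766) = -766/44103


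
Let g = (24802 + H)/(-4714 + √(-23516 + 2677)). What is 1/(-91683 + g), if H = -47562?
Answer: -407832842813/37389371285678375 - 4552*I*√20839/37389371285678375 ≈ -1.0908e-5 - 1.7575e-11*I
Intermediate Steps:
g = -22760/(-4714 + I*√20839) (g = (24802 - 47562)/(-4714 + √(-23516 + 2677)) = -22760/(-4714 + √(-20839)) = -22760/(-4714 + I*√20839) ≈ 4.8236 + 0.14771*I)
1/(-91683 + g) = 1/(-91683 + (21458128/4448527 + 4552*I*√20839/4448527)) = 1/(-407832842813/4448527 + 4552*I*√20839/4448527)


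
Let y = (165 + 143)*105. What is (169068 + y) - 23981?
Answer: 177427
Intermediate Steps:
y = 32340 (y = 308*105 = 32340)
(169068 + y) - 23981 = (169068 + 32340) - 23981 = 201408 - 23981 = 177427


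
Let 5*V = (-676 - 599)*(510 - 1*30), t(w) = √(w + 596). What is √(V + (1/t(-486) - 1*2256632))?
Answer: √(-28786287200 + 110*√110)/110 ≈ 1542.4*I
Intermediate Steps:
t(w) = √(596 + w)
V = -122400 (V = ((-676 - 599)*(510 - 1*30))/5 = (-1275*(510 - 30))/5 = (-1275*480)/5 = (⅕)*(-612000) = -122400)
√(V + (1/t(-486) - 1*2256632)) = √(-122400 + (1/(√(596 - 486)) - 1*2256632)) = √(-122400 + (1/(√110) - 2256632)) = √(-122400 + (√110/110 - 2256632)) = √(-122400 + (-2256632 + √110/110)) = √(-2379032 + √110/110)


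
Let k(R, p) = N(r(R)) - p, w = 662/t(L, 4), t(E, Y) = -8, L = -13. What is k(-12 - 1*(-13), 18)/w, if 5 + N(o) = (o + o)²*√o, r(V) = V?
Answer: 76/331 ≈ 0.22961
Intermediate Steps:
N(o) = -5 + 4*o^(5/2) (N(o) = -5 + (o + o)²*√o = -5 + (2*o)²*√o = -5 + (4*o²)*√o = -5 + 4*o^(5/2))
w = -331/4 (w = 662/(-8) = 662*(-⅛) = -331/4 ≈ -82.750)
k(R, p) = -5 - p + 4*R^(5/2) (k(R, p) = (-5 + 4*R^(5/2)) - p = -5 - p + 4*R^(5/2))
k(-12 - 1*(-13), 18)/w = (-5 - 1*18 + 4*(-12 - 1*(-13))^(5/2))/(-331/4) = (-5 - 18 + 4*(-12 + 13)^(5/2))*(-4/331) = (-5 - 18 + 4*1^(5/2))*(-4/331) = (-5 - 18 + 4*1)*(-4/331) = (-5 - 18 + 4)*(-4/331) = -19*(-4/331) = 76/331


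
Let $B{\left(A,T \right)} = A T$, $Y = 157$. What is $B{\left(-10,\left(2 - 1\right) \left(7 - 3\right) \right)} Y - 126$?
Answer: $-6406$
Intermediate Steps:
$B{\left(-10,\left(2 - 1\right) \left(7 - 3\right) \right)} Y - 126 = - 10 \left(2 - 1\right) \left(7 - 3\right) 157 - 126 = - 10 \cdot 1 \cdot 4 \cdot 157 - 126 = \left(-10\right) 4 \cdot 157 - 126 = \left(-40\right) 157 - 126 = -6280 - 126 = -6406$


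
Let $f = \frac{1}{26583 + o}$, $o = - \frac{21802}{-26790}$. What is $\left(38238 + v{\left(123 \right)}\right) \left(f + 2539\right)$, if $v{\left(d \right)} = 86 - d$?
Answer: $\frac{34538020546787449}{356090186} \approx 9.6992 \cdot 10^{7}$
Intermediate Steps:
$o = \frac{10901}{13395}$ ($o = \left(-21802\right) \left(- \frac{1}{26790}\right) = \frac{10901}{13395} \approx 0.81381$)
$f = \frac{13395}{356090186}$ ($f = \frac{1}{26583 + \frac{10901}{13395}} = \frac{1}{\frac{356090186}{13395}} = \frac{13395}{356090186} \approx 3.7617 \cdot 10^{-5}$)
$\left(38238 + v{\left(123 \right)}\right) \left(f + 2539\right) = \left(38238 + \left(86 - 123\right)\right) \left(\frac{13395}{356090186} + 2539\right) = \left(38238 + \left(86 - 123\right)\right) \frac{904112995649}{356090186} = \left(38238 - 37\right) \frac{904112995649}{356090186} = 38201 \cdot \frac{904112995649}{356090186} = \frac{34538020546787449}{356090186}$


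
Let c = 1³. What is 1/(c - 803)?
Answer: -1/802 ≈ -0.0012469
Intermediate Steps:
c = 1
1/(c - 803) = 1/(1 - 803) = 1/(-802) = -1/802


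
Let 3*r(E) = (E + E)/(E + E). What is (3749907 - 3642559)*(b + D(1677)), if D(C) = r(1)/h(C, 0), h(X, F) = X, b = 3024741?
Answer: 1633565181250256/5031 ≈ 3.2470e+11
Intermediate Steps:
r(E) = 1/3 (r(E) = ((E + E)/(E + E))/3 = ((2*E)/((2*E)))/3 = ((2*E)*(1/(2*E)))/3 = (1/3)*1 = 1/3)
D(C) = 1/(3*C)
(3749907 - 3642559)*(b + D(1677)) = (3749907 - 3642559)*(3024741 + (1/3)/1677) = 107348*(3024741 + (1/3)*(1/1677)) = 107348*(3024741 + 1/5031) = 107348*(15217471972/5031) = 1633565181250256/5031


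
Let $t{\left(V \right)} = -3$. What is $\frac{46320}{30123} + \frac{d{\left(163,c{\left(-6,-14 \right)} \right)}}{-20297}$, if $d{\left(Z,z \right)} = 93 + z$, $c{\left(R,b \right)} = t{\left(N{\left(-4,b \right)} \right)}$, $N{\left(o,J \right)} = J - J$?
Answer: $\frac{312481990}{203802177} \approx 1.5333$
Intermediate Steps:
$N{\left(o,J \right)} = 0$
$c{\left(R,b \right)} = -3$
$\frac{46320}{30123} + \frac{d{\left(163,c{\left(-6,-14 \right)} \right)}}{-20297} = \frac{46320}{30123} + \frac{93 - 3}{-20297} = 46320 \cdot \frac{1}{30123} + 90 \left(- \frac{1}{20297}\right) = \frac{15440}{10041} - \frac{90}{20297} = \frac{312481990}{203802177}$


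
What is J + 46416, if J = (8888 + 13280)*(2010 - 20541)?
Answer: -410748792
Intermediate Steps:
J = -410795208 (J = 22168*(-18531) = -410795208)
J + 46416 = -410795208 + 46416 = -410748792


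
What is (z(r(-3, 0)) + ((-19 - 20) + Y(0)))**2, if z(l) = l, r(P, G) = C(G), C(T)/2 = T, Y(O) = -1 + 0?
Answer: 1600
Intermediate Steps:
Y(O) = -1
C(T) = 2*T
r(P, G) = 2*G
(z(r(-3, 0)) + ((-19 - 20) + Y(0)))**2 = (2*0 + ((-19 - 20) - 1))**2 = (0 + (-39 - 1))**2 = (0 - 40)**2 = (-40)**2 = 1600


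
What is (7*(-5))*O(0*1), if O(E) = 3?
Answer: -105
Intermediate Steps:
(7*(-5))*O(0*1) = (7*(-5))*3 = -35*3 = -105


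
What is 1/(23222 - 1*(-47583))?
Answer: 1/70805 ≈ 1.4123e-5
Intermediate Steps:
1/(23222 - 1*(-47583)) = 1/(23222 + 47583) = 1/70805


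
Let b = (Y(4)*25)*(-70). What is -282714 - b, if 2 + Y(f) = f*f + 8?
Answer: -244214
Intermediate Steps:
Y(f) = 6 + f**2 (Y(f) = -2 + (f*f + 8) = -2 + (f**2 + 8) = -2 + (8 + f**2) = 6 + f**2)
b = -38500 (b = ((6 + 4**2)*25)*(-70) = ((6 + 16)*25)*(-70) = (22*25)*(-70) = 550*(-70) = -38500)
-282714 - b = -282714 - 1*(-38500) = -282714 + 38500 = -244214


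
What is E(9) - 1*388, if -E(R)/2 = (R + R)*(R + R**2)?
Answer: -3628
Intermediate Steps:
E(R) = -4*R*(R + R**2) (E(R) = -2*(R + R)*(R + R**2) = -2*2*R*(R + R**2) = -4*R*(R + R**2))
E(9) - 1*388 = 4*9**2*(-1 - 1*9) - 1*388 = 4*81*(-1 - 9) - 388 = 4*81*(-10) - 388 = -3240 - 388 = -3628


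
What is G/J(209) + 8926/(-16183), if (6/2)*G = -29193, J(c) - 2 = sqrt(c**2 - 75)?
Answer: -37118953/352805583 - 9731*sqrt(43606)/43602 ≈ -46.709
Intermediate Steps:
J(c) = 2 + sqrt(-75 + c**2) (J(c) = 2 + sqrt(c**2 - 75) = 2 + sqrt(-75 + c**2))
G = -9731 (G = (1/3)*(-29193) = -9731)
G/J(209) + 8926/(-16183) = -9731/(2 + sqrt(-75 + 209**2)) + 8926/(-16183) = -9731/(2 + sqrt(-75 + 43681)) + 8926*(-1/16183) = -9731/(2 + sqrt(43606)) - 8926/16183 = -8926/16183 - 9731/(2 + sqrt(43606))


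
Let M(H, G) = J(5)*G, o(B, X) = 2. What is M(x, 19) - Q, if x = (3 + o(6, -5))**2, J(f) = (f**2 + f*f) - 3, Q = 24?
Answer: 869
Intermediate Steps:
J(f) = -3 + 2*f**2 (J(f) = (f**2 + f**2) - 3 = 2*f**2 - 3 = -3 + 2*f**2)
x = 25 (x = (3 + 2)**2 = 5**2 = 25)
M(H, G) = 47*G (M(H, G) = (-3 + 2*5**2)*G = (-3 + 2*25)*G = (-3 + 50)*G = 47*G)
M(x, 19) - Q = 47*19 - 1*24 = 893 - 24 = 869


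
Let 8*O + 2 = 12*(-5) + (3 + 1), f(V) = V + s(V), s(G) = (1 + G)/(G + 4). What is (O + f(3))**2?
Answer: 10609/784 ≈ 13.532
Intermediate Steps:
s(G) = (1 + G)/(4 + G)
f(V) = V + (1 + V)/(4 + V)
O = -29/4 (O = -1/4 + (12*(-5) + (3 + 1))/8 = -1/4 + (-60 + 4)/8 = -1/4 + (1/8)*(-56) = -1/4 - 7 = -29/4 ≈ -7.2500)
(O + f(3))**2 = (-29/4 + (1 + 3 + 3*(4 + 3))/(4 + 3))**2 = (-29/4 + (1 + 3 + 3*7)/7)**2 = (-29/4 + (1 + 3 + 21)/7)**2 = (-29/4 + (1/7)*25)**2 = (-29/4 + 25/7)**2 = (-103/28)**2 = 10609/784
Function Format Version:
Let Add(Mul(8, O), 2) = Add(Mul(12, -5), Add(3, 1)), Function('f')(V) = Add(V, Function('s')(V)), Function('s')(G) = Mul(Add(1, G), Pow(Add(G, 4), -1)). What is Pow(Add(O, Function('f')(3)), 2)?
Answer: Rational(10609, 784) ≈ 13.532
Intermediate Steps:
Function('s')(G) = Mul(Pow(Add(4, G), -1), Add(1, G)) (Function('s')(G) = Mul(Add(1, G), Pow(Add(4, G), -1)) = Mul(Pow(Add(4, G), -1), Add(1, G)))
Function('f')(V) = Add(V, Mul(Pow(Add(4, V), -1), Add(1, V)))
O = Rational(-29, 4) (O = Add(Rational(-1, 4), Mul(Rational(1, 8), Add(Mul(12, -5), Add(3, 1)))) = Add(Rational(-1, 4), Mul(Rational(1, 8), Add(-60, 4))) = Add(Rational(-1, 4), Mul(Rational(1, 8), -56)) = Add(Rational(-1, 4), -7) = Rational(-29, 4) ≈ -7.2500)
Pow(Add(O, Function('f')(3)), 2) = Pow(Add(Rational(-29, 4), Mul(Pow(Add(4, 3), -1), Add(1, 3, Mul(3, Add(4, 3))))), 2) = Pow(Add(Rational(-29, 4), Mul(Pow(7, -1), Add(1, 3, Mul(3, 7)))), 2) = Pow(Add(Rational(-29, 4), Mul(Rational(1, 7), Add(1, 3, 21))), 2) = Pow(Add(Rational(-29, 4), Mul(Rational(1, 7), 25)), 2) = Pow(Add(Rational(-29, 4), Rational(25, 7)), 2) = Pow(Rational(-103, 28), 2) = Rational(10609, 784)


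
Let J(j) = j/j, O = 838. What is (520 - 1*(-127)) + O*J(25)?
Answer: 1485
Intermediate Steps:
J(j) = 1
(520 - 1*(-127)) + O*J(25) = (520 - 1*(-127)) + 838*1 = (520 + 127) + 838 = 647 + 838 = 1485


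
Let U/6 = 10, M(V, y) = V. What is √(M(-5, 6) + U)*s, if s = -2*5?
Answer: -10*√55 ≈ -74.162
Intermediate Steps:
U = 60 (U = 6*10 = 60)
s = -10
√(M(-5, 6) + U)*s = √(-5 + 60)*(-10) = √55*(-10) = -10*√55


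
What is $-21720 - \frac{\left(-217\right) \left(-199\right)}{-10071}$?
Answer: $- \frac{218698937}{10071} \approx -21716.0$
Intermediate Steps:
$-21720 - \frac{\left(-217\right) \left(-199\right)}{-10071} = -21720 - 43183 \left(- \frac{1}{10071}\right) = -21720 - - \frac{43183}{10071} = -21720 + \frac{43183}{10071} = - \frac{218698937}{10071}$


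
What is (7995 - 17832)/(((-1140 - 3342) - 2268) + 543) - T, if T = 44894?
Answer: -92882407/2069 ≈ -44892.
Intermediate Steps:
(7995 - 17832)/(((-1140 - 3342) - 2268) + 543) - T = (7995 - 17832)/(((-1140 - 3342) - 2268) + 543) - 1*44894 = -9837/((-4482 - 2268) + 543) - 44894 = -9837/(-6750 + 543) - 44894 = -9837/(-6207) - 44894 = -9837*(-1/6207) - 44894 = 3279/2069 - 44894 = -92882407/2069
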